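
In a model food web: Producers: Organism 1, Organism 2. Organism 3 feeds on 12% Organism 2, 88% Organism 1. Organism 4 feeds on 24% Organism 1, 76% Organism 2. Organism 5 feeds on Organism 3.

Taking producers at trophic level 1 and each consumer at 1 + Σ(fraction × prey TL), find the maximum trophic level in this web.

Organism 3: 1 + (0.12×1 + 0.88×1) = 2
Organism 4: 1 + (0.24×1 + 0.76×1) = 2
Organism 5: 1 + 2 = 3

3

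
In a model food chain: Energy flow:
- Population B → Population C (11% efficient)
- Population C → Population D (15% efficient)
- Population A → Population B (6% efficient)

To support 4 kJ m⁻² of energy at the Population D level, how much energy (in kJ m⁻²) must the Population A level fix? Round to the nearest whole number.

4040 kJ m⁻²

Cumulative transfer efficiency: 0.06 × 0.11 × 0.15 = 0.00099
Population A energy = 4 / 0.00099 = 4040 kJ m⁻²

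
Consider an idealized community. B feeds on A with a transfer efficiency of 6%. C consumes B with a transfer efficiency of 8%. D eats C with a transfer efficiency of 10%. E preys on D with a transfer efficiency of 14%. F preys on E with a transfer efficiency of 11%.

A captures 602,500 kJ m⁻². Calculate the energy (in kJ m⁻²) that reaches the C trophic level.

2892 kJ m⁻²

B: 602500 × 0.06 = 36150 kJ m⁻²
C: 36150 × 0.08 = 2892 kJ m⁻²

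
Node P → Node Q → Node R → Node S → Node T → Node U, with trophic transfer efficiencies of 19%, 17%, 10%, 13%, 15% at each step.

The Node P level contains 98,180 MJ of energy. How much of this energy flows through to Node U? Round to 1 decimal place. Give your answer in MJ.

Node Q: 98180 × 0.19 = 18654.2 MJ
Node R: 18654.2 × 0.17 = 3171.214 MJ
Node S: 3171.214 × 0.1 = 317.1214 MJ
Node T: 317.1214 × 0.13 = 41.225782 MJ
Node U: 41.225782 × 0.15 = 6.1838673 MJ

6.2 MJ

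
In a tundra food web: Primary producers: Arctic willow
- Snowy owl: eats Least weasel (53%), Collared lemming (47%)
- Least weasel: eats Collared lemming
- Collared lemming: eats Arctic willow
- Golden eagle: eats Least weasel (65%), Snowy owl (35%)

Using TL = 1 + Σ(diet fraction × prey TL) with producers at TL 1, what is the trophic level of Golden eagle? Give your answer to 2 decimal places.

4.19

Collared lemming: 1 + 1 = 2
Least weasel: 1 + 2 = 3
Snowy owl: 1 + (0.53×3 + 0.47×2) = 3.53
Golden eagle: 1 + (0.65×3 + 0.35×3.53) = 4.1855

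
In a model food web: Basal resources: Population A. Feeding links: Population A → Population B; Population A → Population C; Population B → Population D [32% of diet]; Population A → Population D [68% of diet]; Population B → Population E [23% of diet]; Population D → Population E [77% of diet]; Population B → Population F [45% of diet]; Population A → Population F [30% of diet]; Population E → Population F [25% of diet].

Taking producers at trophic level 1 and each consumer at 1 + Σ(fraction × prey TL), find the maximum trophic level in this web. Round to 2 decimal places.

3.25

Population B: 1 + 1 = 2
Population C: 1 + 1 = 2
Population D: 1 + (0.32×2 + 0.68×1) = 2.32
Population E: 1 + (0.23×2 + 0.77×2.32) = 3.2464
Population F: 1 + (0.45×2 + 0.3×1 + 0.25×3.2464) = 3.0116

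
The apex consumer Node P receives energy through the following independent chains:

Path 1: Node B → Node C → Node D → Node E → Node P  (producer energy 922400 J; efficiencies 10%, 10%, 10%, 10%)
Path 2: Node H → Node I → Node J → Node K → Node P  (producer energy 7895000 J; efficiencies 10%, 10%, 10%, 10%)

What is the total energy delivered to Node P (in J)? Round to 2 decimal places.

Path 1: 922400 × 0.1 × 0.1 × 0.1 × 0.1 = 92.24 J
Path 2: 7895000 × 0.1 × 0.1 × 0.1 × 0.1 = 789.5 J
Total at Node P: 92.24 + 789.5 = 881.74 J

881.74 J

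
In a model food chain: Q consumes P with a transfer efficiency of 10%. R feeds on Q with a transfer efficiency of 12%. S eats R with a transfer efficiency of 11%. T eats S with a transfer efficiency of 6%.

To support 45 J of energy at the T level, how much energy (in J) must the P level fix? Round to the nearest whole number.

568182 J

Cumulative transfer efficiency: 0.1 × 0.12 × 0.11 × 0.06 = 0.0000792
P energy = 45 / 0.0000792 = 568182 J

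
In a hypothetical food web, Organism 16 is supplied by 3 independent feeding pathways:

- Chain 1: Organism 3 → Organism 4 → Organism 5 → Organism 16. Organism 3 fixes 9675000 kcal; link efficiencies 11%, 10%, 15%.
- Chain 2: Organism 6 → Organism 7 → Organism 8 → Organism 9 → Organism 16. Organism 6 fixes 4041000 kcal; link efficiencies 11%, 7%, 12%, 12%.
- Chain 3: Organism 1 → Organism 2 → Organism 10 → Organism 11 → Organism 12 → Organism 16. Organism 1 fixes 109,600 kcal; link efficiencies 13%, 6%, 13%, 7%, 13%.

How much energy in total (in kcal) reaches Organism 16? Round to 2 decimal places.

16412.83 kcal

Chain 1: 9675000 × 0.11 × 0.1 × 0.15 = 15963.75 kcal
Chain 2: 4041000 × 0.11 × 0.07 × 0.12 × 0.12 = 448.06608 kcal
Chain 3: 109600 × 0.13 × 0.06 × 0.13 × 0.07 × 0.13 = 1.01132304 kcal
Total at Organism 16: 15963.75 + 448.06608 + 1.01132304 = 16412.82740304 kcal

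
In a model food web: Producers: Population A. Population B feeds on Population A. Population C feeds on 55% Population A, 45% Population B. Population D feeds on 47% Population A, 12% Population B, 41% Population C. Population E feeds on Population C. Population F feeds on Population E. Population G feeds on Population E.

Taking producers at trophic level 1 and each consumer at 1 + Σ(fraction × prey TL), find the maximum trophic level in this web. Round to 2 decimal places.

4.45

Population B: 1 + 1 = 2
Population C: 1 + (0.55×1 + 0.45×2) = 2.45
Population D: 1 + (0.47×1 + 0.12×2 + 0.41×2.45) = 2.7145
Population E: 1 + 2.45 = 3.45
Population F: 1 + 3.45 = 4.45
Population G: 1 + 3.45 = 4.45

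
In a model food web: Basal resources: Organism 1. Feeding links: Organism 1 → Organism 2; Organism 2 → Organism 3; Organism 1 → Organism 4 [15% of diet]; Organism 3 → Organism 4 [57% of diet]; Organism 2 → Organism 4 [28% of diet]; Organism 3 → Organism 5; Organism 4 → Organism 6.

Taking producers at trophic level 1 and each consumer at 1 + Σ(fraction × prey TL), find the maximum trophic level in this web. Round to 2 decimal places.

Organism 2: 1 + 1 = 2
Organism 3: 1 + 2 = 3
Organism 4: 1 + (0.15×1 + 0.57×3 + 0.28×2) = 3.42
Organism 5: 1 + 3 = 4
Organism 6: 1 + 3.42 = 4.42

4.42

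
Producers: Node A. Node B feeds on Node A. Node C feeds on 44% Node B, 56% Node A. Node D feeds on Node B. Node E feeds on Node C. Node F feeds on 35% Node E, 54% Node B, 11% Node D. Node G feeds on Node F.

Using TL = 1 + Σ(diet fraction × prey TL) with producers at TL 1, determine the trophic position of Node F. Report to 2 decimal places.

Node B: 1 + 1 = 2
Node C: 1 + (0.44×2 + 0.56×1) = 2.44
Node D: 1 + 2 = 3
Node E: 1 + 2.44 = 3.44
Node F: 1 + (0.35×3.44 + 0.54×2 + 0.11×3) = 3.614
Node G: 1 + 3.614 = 4.614

3.61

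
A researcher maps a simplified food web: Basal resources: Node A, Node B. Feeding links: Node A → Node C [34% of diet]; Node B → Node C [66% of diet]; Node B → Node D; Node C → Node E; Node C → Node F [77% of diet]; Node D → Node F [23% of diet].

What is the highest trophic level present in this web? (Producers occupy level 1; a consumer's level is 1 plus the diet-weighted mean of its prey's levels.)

3

Node C: 1 + (0.34×1 + 0.66×1) = 2
Node D: 1 + 1 = 2
Node E: 1 + 2 = 3
Node F: 1 + (0.77×2 + 0.23×2) = 3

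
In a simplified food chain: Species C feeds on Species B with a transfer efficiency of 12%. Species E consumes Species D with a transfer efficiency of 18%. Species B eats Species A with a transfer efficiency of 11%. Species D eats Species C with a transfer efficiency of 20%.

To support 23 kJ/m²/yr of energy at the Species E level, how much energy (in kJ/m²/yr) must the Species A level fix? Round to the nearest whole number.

Cumulative transfer efficiency: 0.11 × 0.12 × 0.2 × 0.18 = 0.0004752
Species A energy = 23 / 0.0004752 = 48401 kJ/m²/yr

48401 kJ/m²/yr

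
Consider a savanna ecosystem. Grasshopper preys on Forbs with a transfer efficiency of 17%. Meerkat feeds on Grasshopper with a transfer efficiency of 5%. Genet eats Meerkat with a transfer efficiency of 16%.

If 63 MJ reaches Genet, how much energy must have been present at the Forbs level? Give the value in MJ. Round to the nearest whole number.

46324 MJ

Cumulative transfer efficiency: 0.17 × 0.05 × 0.16 = 0.00136
Forbs energy = 63 / 0.00136 = 46324 MJ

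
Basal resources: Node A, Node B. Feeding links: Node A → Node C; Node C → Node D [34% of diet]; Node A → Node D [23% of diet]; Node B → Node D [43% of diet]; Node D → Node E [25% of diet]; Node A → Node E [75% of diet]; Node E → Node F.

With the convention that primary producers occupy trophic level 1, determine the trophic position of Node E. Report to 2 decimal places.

Node C: 1 + 1 = 2
Node D: 1 + (0.34×2 + 0.23×1 + 0.43×1) = 2.34
Node E: 1 + (0.25×2.34 + 0.75×1) = 2.335
Node F: 1 + 2.335 = 3.335

2.34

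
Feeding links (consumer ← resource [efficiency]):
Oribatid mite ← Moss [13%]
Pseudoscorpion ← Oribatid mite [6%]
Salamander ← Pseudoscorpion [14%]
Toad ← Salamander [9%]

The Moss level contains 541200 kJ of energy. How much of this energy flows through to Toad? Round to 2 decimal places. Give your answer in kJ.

Oribatid mite: 541200 × 0.13 = 70356 kJ
Pseudoscorpion: 70356 × 0.06 = 4221.36 kJ
Salamander: 4221.36 × 0.14 = 590.9904 kJ
Toad: 590.9904 × 0.09 = 53.189136 kJ

53.19 kJ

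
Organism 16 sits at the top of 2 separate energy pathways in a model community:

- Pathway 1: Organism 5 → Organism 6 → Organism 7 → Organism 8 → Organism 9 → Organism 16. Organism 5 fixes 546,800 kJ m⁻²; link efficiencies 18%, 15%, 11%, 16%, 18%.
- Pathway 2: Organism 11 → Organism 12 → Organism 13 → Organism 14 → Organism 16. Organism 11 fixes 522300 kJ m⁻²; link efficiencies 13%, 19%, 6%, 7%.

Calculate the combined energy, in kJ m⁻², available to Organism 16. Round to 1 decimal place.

Pathway 1: 546800 × 0.18 × 0.15 × 0.11 × 0.16 × 0.18 = 46.7710848 kJ m⁻²
Pathway 2: 522300 × 0.13 × 0.19 × 0.06 × 0.07 = 54.183402 kJ m⁻²
Total at Organism 16: 46.7710848 + 54.183402 = 100.9544868 kJ m⁻²

101.0 kJ m⁻²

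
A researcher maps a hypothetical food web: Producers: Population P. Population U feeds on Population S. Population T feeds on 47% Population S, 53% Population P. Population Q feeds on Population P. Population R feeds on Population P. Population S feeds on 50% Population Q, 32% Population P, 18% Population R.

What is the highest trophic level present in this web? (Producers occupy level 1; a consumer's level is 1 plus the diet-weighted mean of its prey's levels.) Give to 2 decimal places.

Population Q: 1 + 1 = 2
Population R: 1 + 1 = 2
Population S: 1 + (0.5×2 + 0.32×1 + 0.18×2) = 2.68
Population T: 1 + (0.47×2.68 + 0.53×1) = 2.7896
Population U: 1 + 2.68 = 3.68

3.68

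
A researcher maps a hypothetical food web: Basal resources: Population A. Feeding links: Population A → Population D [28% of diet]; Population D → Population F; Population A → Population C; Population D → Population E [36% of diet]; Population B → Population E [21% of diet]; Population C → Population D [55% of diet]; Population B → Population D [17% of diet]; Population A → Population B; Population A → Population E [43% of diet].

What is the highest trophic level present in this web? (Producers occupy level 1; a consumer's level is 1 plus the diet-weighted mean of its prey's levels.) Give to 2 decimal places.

Population B: 1 + 1 = 2
Population C: 1 + 1 = 2
Population D: 1 + (0.28×1 + 0.17×2 + 0.55×2) = 2.72
Population E: 1 + (0.43×1 + 0.36×2.72 + 0.21×2) = 2.8292
Population F: 1 + 2.72 = 3.72

3.72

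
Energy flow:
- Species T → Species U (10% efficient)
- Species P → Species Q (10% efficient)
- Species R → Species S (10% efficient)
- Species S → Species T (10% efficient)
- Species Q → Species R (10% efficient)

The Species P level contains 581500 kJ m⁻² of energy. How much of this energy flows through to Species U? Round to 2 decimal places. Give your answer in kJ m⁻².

5.82 kJ m⁻²

Species Q: 581500 × 0.1 = 58150 kJ m⁻²
Species R: 58150 × 0.1 = 5815 kJ m⁻²
Species S: 5815 × 0.1 = 581.5 kJ m⁻²
Species T: 581.5 × 0.1 = 58.15 kJ m⁻²
Species U: 58.15 × 0.1 = 5.815 kJ m⁻²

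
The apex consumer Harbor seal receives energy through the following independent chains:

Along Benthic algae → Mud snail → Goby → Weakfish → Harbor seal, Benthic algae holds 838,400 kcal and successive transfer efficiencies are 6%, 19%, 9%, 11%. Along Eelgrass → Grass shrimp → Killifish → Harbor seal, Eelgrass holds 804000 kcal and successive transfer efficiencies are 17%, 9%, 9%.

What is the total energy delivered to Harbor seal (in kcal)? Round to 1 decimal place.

Via Benthic algae: 838400 × 0.06 × 0.19 × 0.09 × 0.11 = 94.621824 kcal
Via Eelgrass: 804000 × 0.17 × 0.09 × 0.09 = 1107.108 kcal
Total at Harbor seal: 94.621824 + 1107.108 = 1201.729824 kcal

1201.7 kcal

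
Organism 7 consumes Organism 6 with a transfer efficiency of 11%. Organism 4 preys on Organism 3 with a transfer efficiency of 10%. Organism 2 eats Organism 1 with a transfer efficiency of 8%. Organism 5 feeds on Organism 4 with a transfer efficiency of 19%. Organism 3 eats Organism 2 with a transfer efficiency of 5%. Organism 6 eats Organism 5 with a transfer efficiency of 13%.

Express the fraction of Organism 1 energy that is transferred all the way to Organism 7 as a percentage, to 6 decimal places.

Product of link efficiencies: 0.08 × 0.05 × 0.1 × 0.19 × 0.13 × 0.11 = 0.0000010868
As a percentage: 0.0000010868 × 100 = 0.000109%

0.000109%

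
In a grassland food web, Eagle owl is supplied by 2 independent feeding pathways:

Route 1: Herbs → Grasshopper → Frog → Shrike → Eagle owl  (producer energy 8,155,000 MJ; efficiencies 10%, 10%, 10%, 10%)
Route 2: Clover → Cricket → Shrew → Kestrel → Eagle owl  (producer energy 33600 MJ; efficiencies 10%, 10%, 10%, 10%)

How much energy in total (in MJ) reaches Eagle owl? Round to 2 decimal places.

Route 1: 8155000 × 0.1 × 0.1 × 0.1 × 0.1 = 815.5 MJ
Route 2: 33600 × 0.1 × 0.1 × 0.1 × 0.1 = 3.36 MJ
Total at Eagle owl: 815.5 + 3.36 = 818.86 MJ

818.86 MJ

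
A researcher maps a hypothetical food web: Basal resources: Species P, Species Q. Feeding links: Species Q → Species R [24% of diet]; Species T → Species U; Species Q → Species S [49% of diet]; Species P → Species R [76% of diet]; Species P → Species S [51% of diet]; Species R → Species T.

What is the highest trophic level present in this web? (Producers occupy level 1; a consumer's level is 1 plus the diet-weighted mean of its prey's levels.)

4

Species R: 1 + (0.24×1 + 0.76×1) = 2
Species S: 1 + (0.51×1 + 0.49×1) = 2
Species T: 1 + 2 = 3
Species U: 1 + 3 = 4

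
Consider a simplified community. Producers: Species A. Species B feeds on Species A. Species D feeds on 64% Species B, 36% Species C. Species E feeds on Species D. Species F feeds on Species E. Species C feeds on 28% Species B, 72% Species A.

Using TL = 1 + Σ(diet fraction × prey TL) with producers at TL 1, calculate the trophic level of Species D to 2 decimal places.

3.10

Species B: 1 + 1 = 2
Species C: 1 + (0.28×2 + 0.72×1) = 2.28
Species D: 1 + (0.64×2 + 0.36×2.28) = 3.1008
Species E: 1 + 3.1008 = 4.1008
Species F: 1 + 4.1008 = 5.1008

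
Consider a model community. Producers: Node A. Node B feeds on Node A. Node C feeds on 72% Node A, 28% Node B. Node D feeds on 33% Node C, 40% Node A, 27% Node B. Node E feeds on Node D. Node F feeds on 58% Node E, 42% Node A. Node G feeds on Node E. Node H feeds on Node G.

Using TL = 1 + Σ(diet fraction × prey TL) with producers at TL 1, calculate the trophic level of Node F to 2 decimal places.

3.56

Node B: 1 + 1 = 2
Node C: 1 + (0.72×1 + 0.28×2) = 2.28
Node D: 1 + (0.33×2.28 + 0.4×1 + 0.27×2) = 2.6924
Node E: 1 + 2.6924 = 3.6924
Node F: 1 + (0.58×3.6924 + 0.42×1) = 3.561592
Node G: 1 + 3.6924 = 4.6924
Node H: 1 + 4.6924 = 5.6924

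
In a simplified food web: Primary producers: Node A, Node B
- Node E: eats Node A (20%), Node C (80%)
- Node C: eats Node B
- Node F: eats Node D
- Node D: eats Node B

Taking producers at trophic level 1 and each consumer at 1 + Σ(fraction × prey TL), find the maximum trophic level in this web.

3

Node C: 1 + 1 = 2
Node D: 1 + 1 = 2
Node E: 1 + (0.2×1 + 0.8×2) = 2.8
Node F: 1 + 2 = 3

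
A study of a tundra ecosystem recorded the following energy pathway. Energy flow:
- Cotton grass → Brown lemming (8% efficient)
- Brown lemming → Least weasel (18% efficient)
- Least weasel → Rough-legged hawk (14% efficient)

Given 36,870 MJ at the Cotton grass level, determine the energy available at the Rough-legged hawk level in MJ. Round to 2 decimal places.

74.33 MJ

Brown lemming: 36870 × 0.08 = 2949.6 MJ
Least weasel: 2949.6 × 0.18 = 530.928 MJ
Rough-legged hawk: 530.928 × 0.14 = 74.32992 MJ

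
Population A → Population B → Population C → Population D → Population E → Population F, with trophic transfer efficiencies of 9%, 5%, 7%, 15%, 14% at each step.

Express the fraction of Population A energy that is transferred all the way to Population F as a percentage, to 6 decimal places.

0.000662%

Product of link efficiencies: 0.09 × 0.05 × 0.07 × 0.15 × 0.14 = 0.000006615
As a percentage: 0.000006615 × 100 = 0.000662%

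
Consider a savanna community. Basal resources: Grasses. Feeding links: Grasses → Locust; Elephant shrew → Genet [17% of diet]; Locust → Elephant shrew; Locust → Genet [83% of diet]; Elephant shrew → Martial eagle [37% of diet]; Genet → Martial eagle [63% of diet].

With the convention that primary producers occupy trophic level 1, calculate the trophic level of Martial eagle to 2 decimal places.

Locust: 1 + 1 = 2
Elephant shrew: 1 + 2 = 3
Genet: 1 + (0.17×3 + 0.83×2) = 3.17
Martial eagle: 1 + (0.63×3.17 + 0.37×3) = 4.1071

4.11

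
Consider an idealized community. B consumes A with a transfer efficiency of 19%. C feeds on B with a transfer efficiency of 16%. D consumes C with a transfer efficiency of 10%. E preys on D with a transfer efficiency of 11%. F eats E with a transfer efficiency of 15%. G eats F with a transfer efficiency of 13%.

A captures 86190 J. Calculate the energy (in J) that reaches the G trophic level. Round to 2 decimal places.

B: 86190 × 0.19 = 16376.1 J
C: 16376.1 × 0.16 = 2620.176 J
D: 2620.176 × 0.1 = 262.0176 J
E: 262.0176 × 0.11 = 28.821936 J
F: 28.821936 × 0.15 = 4.3232904 J
G: 4.3232904 × 0.13 = 0.562027752 J

0.56 J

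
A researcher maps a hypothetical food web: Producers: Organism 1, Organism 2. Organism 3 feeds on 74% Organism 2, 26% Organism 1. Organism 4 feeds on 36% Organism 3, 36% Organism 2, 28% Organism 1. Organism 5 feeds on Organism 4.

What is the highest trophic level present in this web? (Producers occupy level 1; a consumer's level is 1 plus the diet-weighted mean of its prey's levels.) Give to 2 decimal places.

Organism 3: 1 + (0.74×1 + 0.26×1) = 2
Organism 4: 1 + (0.36×2 + 0.36×1 + 0.28×1) = 2.36
Organism 5: 1 + 2.36 = 3.36

3.36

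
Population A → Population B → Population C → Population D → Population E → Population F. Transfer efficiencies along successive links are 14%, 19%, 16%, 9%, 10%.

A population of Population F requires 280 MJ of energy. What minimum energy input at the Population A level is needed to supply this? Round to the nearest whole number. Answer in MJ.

7309942 MJ

Cumulative transfer efficiency: 0.14 × 0.19 × 0.16 × 0.09 × 0.1 = 0.000038304
Population A energy = 280 / 0.000038304 = 7309942 MJ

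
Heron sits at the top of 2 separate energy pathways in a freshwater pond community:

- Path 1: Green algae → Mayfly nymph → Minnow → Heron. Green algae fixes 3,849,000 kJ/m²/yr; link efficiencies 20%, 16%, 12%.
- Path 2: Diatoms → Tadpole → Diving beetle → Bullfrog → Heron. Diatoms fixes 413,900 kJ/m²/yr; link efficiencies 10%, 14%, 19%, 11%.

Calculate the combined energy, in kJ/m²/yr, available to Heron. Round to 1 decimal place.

Path 1: 3849000 × 0.2 × 0.16 × 0.12 = 14780.16 kJ/m²/yr
Path 2: 413900 × 0.1 × 0.14 × 0.19 × 0.11 = 121.10714 kJ/m²/yr
Total at Heron: 14780.16 + 121.10714 = 14901.26714 kJ/m²/yr

14901.3 kJ/m²/yr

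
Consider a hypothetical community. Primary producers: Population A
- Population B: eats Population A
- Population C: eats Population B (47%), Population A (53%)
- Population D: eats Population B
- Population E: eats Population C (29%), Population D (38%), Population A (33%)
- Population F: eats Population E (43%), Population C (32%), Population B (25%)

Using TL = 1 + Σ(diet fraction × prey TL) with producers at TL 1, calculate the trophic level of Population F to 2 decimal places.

Population B: 1 + 1 = 2
Population C: 1 + (0.47×2 + 0.53×1) = 2.47
Population D: 1 + 2 = 3
Population E: 1 + (0.29×2.47 + 0.38×3 + 0.33×1) = 3.1863
Population F: 1 + (0.43×3.1863 + 0.32×2.47 + 0.25×2) = 3.660509

3.66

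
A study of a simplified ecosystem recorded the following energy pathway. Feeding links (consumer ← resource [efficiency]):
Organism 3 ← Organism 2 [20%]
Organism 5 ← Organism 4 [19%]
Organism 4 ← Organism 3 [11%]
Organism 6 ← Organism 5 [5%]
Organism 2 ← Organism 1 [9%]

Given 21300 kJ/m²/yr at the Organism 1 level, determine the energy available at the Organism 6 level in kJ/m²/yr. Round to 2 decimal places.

Organism 2: 21300 × 0.09 = 1917 kJ/m²/yr
Organism 3: 1917 × 0.2 = 383.4 kJ/m²/yr
Organism 4: 383.4 × 0.11 = 42.174 kJ/m²/yr
Organism 5: 42.174 × 0.19 = 8.01306 kJ/m²/yr
Organism 6: 8.01306 × 0.05 = 0.400653 kJ/m²/yr

0.40 kJ/m²/yr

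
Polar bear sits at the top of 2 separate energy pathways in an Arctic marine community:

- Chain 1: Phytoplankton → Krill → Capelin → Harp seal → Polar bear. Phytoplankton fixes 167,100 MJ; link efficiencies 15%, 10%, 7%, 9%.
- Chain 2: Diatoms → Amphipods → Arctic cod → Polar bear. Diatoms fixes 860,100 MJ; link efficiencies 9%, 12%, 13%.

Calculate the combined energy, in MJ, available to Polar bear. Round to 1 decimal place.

Chain 1: 167100 × 0.15 × 0.1 × 0.07 × 0.09 = 15.79095 MJ
Chain 2: 860100 × 0.09 × 0.12 × 0.13 = 1207.5804 MJ
Total at Polar bear: 15.79095 + 1207.5804 = 1223.37135 MJ

1223.4 MJ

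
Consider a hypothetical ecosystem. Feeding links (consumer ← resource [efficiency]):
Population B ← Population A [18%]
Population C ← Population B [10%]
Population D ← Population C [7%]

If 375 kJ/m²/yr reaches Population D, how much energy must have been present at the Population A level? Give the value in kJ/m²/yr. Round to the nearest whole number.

297619 kJ/m²/yr

Cumulative transfer efficiency: 0.18 × 0.1 × 0.07 = 0.00126
Population A energy = 375 / 0.00126 = 297619 kJ/m²/yr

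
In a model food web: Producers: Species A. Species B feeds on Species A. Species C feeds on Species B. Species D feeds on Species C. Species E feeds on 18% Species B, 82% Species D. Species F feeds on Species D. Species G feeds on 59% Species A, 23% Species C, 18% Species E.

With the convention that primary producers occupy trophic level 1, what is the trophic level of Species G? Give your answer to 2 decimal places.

Species B: 1 + 1 = 2
Species C: 1 + 2 = 3
Species D: 1 + 3 = 4
Species E: 1 + (0.18×2 + 0.82×4) = 4.64
Species F: 1 + 4 = 5
Species G: 1 + (0.59×1 + 0.23×3 + 0.18×4.64) = 3.1152

3.12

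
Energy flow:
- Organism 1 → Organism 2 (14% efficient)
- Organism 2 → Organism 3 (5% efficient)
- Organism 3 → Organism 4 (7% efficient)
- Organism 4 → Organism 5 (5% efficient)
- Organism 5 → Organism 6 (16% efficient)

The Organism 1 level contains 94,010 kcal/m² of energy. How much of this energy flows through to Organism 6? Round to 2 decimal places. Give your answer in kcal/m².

Organism 2: 94010 × 0.14 = 13161.4 kcal/m²
Organism 3: 13161.4 × 0.05 = 658.07 kcal/m²
Organism 4: 658.07 × 0.07 = 46.0649 kcal/m²
Organism 5: 46.0649 × 0.05 = 2.303245 kcal/m²
Organism 6: 2.303245 × 0.16 = 0.3685192 kcal/m²

0.37 kcal/m²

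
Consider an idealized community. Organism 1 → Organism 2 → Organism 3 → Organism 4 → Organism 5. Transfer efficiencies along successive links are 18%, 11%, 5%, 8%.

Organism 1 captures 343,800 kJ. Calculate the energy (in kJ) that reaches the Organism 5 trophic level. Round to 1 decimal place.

Organism 2: 343800 × 0.18 = 61884 kJ
Organism 3: 61884 × 0.11 = 6807.24 kJ
Organism 4: 6807.24 × 0.05 = 340.362 kJ
Organism 5: 340.362 × 0.08 = 27.22896 kJ

27.2 kJ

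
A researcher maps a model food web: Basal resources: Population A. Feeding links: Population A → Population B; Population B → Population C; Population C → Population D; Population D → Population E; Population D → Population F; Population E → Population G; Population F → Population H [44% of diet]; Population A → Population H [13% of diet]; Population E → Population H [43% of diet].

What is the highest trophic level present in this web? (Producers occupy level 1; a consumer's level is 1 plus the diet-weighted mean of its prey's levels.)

Population B: 1 + 1 = 2
Population C: 1 + 2 = 3
Population D: 1 + 3 = 4
Population E: 1 + 4 = 5
Population F: 1 + 4 = 5
Population G: 1 + 5 = 6
Population H: 1 + (0.44×5 + 0.13×1 + 0.43×5) = 5.48

6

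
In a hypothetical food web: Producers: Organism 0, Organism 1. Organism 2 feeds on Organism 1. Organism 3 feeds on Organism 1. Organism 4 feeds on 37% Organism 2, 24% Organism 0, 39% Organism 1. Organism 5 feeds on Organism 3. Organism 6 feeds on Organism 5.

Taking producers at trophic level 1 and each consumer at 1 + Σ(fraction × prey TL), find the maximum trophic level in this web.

Organism 2: 1 + 1 = 2
Organism 3: 1 + 1 = 2
Organism 4: 1 + (0.37×2 + 0.24×1 + 0.39×1) = 2.37
Organism 5: 1 + 2 = 3
Organism 6: 1 + 3 = 4

4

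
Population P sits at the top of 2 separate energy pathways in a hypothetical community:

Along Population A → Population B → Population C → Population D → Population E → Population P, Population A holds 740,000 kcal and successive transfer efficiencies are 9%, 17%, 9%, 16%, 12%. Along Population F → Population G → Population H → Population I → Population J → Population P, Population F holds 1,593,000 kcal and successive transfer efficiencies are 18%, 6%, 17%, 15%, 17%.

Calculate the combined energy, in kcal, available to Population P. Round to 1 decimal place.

94.1 kcal

Via Population A: 740000 × 0.09 × 0.17 × 0.09 × 0.16 × 0.12 = 19.564416 kcal
Via Population F: 1593000 × 0.18 × 0.06 × 0.17 × 0.15 × 0.17 = 74.581074 kcal
Total at Population P: 19.564416 + 74.581074 = 94.14549 kcal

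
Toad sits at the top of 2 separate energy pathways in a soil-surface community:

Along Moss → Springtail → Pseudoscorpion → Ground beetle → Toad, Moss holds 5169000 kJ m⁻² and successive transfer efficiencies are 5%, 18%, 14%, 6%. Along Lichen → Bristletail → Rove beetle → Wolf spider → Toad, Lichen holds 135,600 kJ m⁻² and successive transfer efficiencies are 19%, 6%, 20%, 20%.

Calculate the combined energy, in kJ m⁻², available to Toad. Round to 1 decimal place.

452.6 kJ m⁻²

Via Moss: 5169000 × 0.05 × 0.18 × 0.14 × 0.06 = 390.7764 kJ m⁻²
Via Lichen: 135600 × 0.19 × 0.06 × 0.2 × 0.2 = 61.8336 kJ m⁻²
Total at Toad: 390.7764 + 61.8336 = 452.61 kJ m⁻²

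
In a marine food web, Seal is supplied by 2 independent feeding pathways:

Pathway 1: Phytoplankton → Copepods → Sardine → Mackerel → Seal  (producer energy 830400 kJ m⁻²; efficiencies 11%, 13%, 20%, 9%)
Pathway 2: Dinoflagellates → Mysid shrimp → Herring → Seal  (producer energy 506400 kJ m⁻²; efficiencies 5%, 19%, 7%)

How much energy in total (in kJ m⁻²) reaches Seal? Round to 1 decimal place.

550.5 kJ m⁻²

Pathway 1: 830400 × 0.11 × 0.13 × 0.2 × 0.09 = 213.74496 kJ m⁻²
Pathway 2: 506400 × 0.05 × 0.19 × 0.07 = 336.756 kJ m⁻²
Total at Seal: 213.74496 + 336.756 = 550.50096 kJ m⁻²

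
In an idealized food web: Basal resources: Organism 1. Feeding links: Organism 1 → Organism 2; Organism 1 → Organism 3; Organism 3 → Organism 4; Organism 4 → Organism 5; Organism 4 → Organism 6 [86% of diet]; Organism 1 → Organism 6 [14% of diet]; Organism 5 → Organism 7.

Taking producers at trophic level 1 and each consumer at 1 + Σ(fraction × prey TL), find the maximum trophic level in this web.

Organism 2: 1 + 1 = 2
Organism 3: 1 + 1 = 2
Organism 4: 1 + 2 = 3
Organism 5: 1 + 3 = 4
Organism 6: 1 + (0.86×3 + 0.14×1) = 3.72
Organism 7: 1 + 4 = 5

5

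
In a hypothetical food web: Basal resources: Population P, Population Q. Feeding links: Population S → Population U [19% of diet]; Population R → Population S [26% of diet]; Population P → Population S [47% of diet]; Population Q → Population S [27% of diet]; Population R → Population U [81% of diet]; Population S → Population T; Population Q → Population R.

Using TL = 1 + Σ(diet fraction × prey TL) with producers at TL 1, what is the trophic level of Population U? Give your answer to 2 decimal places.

3.05

Population R: 1 + 1 = 2
Population S: 1 + (0.47×1 + 0.26×2 + 0.27×1) = 2.26
Population T: 1 + 2.26 = 3.26
Population U: 1 + (0.81×2 + 0.19×2.26) = 3.0494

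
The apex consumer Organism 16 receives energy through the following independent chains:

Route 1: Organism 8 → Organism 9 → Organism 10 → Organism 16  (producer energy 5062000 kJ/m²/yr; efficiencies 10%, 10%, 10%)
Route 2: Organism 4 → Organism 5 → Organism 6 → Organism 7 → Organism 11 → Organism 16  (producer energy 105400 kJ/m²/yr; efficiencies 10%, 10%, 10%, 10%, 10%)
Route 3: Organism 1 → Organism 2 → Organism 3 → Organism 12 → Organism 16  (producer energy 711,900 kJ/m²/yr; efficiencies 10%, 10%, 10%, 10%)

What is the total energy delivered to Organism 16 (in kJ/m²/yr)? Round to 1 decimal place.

Route 1: 5062000 × 0.1 × 0.1 × 0.1 = 5062 kJ/m²/yr
Route 2: 105400 × 0.1 × 0.1 × 0.1 × 0.1 × 0.1 = 1.054 kJ/m²/yr
Route 3: 711900 × 0.1 × 0.1 × 0.1 × 0.1 = 71.19 kJ/m²/yr
Total at Organism 16: 5062 + 1.054 + 71.19 = 5134.244 kJ/m²/yr

5134.2 kJ/m²/yr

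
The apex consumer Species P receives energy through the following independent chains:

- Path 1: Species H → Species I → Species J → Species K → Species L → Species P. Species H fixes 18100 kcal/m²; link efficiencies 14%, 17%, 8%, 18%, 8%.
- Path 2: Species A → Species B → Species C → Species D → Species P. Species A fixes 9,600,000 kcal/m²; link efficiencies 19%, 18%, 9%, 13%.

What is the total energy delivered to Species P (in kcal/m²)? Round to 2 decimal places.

Path 1: 18100 × 0.14 × 0.17 × 0.08 × 0.18 × 0.08 = 0.49625856 kcal/m²
Path 2: 9600000 × 0.19 × 0.18 × 0.09 × 0.13 = 3841.344 kcal/m²
Total at Species P: 0.49625856 + 3841.344 = 3841.84025856 kcal/m²

3841.84 kcal/m²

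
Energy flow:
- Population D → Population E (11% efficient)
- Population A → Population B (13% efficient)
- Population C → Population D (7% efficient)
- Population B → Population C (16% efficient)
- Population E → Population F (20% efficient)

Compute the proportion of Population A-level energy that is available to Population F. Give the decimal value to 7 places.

0.0000320

Product of link efficiencies: 0.13 × 0.16 × 0.07 × 0.11 × 0.2 = 0.000032032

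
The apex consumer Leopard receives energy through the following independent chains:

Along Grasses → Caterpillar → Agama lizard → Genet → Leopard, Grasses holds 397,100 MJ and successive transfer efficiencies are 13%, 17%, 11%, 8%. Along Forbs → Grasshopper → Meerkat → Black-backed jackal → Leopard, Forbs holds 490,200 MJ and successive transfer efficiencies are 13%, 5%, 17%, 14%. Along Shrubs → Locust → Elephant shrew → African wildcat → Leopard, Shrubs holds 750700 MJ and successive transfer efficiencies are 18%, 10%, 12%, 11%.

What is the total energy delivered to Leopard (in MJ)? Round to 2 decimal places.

Via Grasses: 397100 × 0.13 × 0.17 × 0.11 × 0.08 = 77.228008 MJ
Via Forbs: 490200 × 0.13 × 0.05 × 0.17 × 0.14 = 75.83394 MJ
Via Shrubs: 750700 × 0.18 × 0.1 × 0.12 × 0.11 = 178.36632 MJ
Total at Leopard: 77.228008 + 75.83394 + 178.36632 = 331.428268 MJ

331.43 MJ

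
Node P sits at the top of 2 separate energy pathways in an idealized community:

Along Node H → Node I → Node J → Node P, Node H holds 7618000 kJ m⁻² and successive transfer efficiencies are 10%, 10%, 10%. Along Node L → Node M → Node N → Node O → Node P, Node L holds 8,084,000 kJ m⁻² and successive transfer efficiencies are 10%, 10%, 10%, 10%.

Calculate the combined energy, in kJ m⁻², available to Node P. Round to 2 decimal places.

Via Node H: 7618000 × 0.1 × 0.1 × 0.1 = 7618 kJ m⁻²
Via Node L: 8084000 × 0.1 × 0.1 × 0.1 × 0.1 = 808.4 kJ m⁻²
Total at Node P: 7618 + 808.4 = 8426.4 kJ m⁻²

8426.40 kJ m⁻²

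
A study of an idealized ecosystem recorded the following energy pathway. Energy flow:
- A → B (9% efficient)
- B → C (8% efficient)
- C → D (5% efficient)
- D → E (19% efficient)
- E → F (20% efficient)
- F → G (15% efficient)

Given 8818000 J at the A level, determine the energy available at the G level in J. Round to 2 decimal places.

B: 8818000 × 0.09 = 793620 J
C: 793620 × 0.08 = 63489.6 J
D: 63489.6 × 0.05 = 3174.48 J
E: 3174.48 × 0.19 = 603.1512 J
F: 603.1512 × 0.2 = 120.63024 J
G: 120.63024 × 0.15 = 18.094536 J

18.09 J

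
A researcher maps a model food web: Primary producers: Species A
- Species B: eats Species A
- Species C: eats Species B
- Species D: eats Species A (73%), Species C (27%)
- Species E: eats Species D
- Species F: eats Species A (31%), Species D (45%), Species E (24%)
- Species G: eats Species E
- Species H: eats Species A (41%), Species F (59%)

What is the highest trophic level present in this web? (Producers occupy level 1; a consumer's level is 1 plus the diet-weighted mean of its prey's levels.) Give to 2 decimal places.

4.54

Species B: 1 + 1 = 2
Species C: 1 + 2 = 3
Species D: 1 + (0.73×1 + 0.27×3) = 2.54
Species E: 1 + 2.54 = 3.54
Species F: 1 + (0.31×1 + 0.45×2.54 + 0.24×3.54) = 3.3026
Species G: 1 + 3.54 = 4.54
Species H: 1 + (0.41×1 + 0.59×3.3026) = 3.358534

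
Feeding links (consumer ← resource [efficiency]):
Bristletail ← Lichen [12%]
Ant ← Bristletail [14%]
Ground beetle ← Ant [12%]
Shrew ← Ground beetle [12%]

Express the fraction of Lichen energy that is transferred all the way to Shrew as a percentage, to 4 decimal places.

0.0242%

Product of link efficiencies: 0.12 × 0.14 × 0.12 × 0.12 = 0.00024192
As a percentage: 0.00024192 × 100 = 0.0242%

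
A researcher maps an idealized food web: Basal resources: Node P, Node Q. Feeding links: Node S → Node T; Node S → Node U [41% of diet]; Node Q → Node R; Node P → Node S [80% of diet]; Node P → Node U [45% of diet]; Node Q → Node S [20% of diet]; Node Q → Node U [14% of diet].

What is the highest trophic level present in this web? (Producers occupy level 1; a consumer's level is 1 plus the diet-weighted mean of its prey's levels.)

Node R: 1 + 1 = 2
Node S: 1 + (0.2×1 + 0.8×1) = 2
Node T: 1 + 2 = 3
Node U: 1 + (0.45×1 + 0.41×2 + 0.14×1) = 2.41

3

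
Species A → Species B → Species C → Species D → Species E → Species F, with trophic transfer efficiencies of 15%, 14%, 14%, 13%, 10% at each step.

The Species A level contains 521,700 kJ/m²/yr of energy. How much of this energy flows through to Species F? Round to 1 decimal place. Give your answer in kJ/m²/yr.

Species B: 521700 × 0.15 = 78255 kJ/m²/yr
Species C: 78255 × 0.14 = 10955.7 kJ/m²/yr
Species D: 10955.7 × 0.14 = 1533.798 kJ/m²/yr
Species E: 1533.798 × 0.13 = 199.39374 kJ/m²/yr
Species F: 199.39374 × 0.1 = 19.939374 kJ/m²/yr

19.9 kJ/m²/yr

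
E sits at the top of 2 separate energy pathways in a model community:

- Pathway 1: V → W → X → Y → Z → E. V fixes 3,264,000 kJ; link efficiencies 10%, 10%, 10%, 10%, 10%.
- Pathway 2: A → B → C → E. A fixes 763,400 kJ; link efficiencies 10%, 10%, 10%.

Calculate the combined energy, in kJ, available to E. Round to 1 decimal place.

Pathway 1: 3264000 × 0.1 × 0.1 × 0.1 × 0.1 × 0.1 = 32.64 kJ
Pathway 2: 763400 × 0.1 × 0.1 × 0.1 = 763.4 kJ
Total at E: 32.64 + 763.4 = 796.04 kJ

796.0 kJ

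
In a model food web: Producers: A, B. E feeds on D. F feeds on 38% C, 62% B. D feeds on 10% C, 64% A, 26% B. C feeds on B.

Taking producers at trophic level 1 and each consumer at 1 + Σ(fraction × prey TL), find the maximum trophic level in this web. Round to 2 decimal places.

3.10

C: 1 + 1 = 2
D: 1 + (0.1×2 + 0.64×1 + 0.26×1) = 2.1
E: 1 + 2.1 = 3.1
F: 1 + (0.38×2 + 0.62×1) = 2.38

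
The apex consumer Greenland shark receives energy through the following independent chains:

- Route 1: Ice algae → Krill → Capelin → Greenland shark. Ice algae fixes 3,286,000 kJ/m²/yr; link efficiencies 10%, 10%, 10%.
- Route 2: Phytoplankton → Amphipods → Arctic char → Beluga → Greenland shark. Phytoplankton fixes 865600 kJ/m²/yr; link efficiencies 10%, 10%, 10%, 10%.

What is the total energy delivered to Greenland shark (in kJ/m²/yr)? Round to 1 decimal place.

Route 1: 3286000 × 0.1 × 0.1 × 0.1 = 3286 kJ/m²/yr
Route 2: 865600 × 0.1 × 0.1 × 0.1 × 0.1 = 86.56 kJ/m²/yr
Total at Greenland shark: 3286 + 86.56 = 3372.56 kJ/m²/yr

3372.6 kJ/m²/yr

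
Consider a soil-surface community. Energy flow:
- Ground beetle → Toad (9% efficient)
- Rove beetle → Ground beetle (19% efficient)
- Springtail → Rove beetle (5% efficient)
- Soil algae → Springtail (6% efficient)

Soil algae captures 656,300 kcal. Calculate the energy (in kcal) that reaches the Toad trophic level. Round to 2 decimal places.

33.67 kcal

Springtail: 656300 × 0.06 = 39378 kcal
Rove beetle: 39378 × 0.05 = 1968.9 kcal
Ground beetle: 1968.9 × 0.19 = 374.091 kcal
Toad: 374.091 × 0.09 = 33.66819 kcal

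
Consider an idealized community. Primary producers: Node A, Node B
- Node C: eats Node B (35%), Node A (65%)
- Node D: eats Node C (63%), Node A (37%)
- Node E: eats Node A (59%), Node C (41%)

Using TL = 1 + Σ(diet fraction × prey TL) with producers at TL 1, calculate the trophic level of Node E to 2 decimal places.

2.41

Node C: 1 + (0.35×1 + 0.65×1) = 2
Node D: 1 + (0.63×2 + 0.37×1) = 2.63
Node E: 1 + (0.59×1 + 0.41×2) = 2.41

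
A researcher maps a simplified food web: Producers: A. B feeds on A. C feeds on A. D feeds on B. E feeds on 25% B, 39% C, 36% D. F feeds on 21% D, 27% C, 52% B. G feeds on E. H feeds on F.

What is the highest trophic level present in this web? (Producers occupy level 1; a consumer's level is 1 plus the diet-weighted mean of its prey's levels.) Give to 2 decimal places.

B: 1 + 1 = 2
C: 1 + 1 = 2
D: 1 + 2 = 3
E: 1 + (0.25×2 + 0.39×2 + 0.36×3) = 3.36
F: 1 + (0.21×3 + 0.27×2 + 0.52×2) = 3.21
G: 1 + 3.36 = 4.36
H: 1 + 3.21 = 4.21

4.36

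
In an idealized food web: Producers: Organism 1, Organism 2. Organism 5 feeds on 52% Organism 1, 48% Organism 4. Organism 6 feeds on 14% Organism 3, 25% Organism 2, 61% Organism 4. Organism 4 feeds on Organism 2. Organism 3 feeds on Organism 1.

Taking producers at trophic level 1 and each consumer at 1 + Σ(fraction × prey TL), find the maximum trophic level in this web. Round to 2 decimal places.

Organism 3: 1 + 1 = 2
Organism 4: 1 + 1 = 2
Organism 5: 1 + (0.52×1 + 0.48×2) = 2.48
Organism 6: 1 + (0.14×2 + 0.25×1 + 0.61×2) = 2.75

2.75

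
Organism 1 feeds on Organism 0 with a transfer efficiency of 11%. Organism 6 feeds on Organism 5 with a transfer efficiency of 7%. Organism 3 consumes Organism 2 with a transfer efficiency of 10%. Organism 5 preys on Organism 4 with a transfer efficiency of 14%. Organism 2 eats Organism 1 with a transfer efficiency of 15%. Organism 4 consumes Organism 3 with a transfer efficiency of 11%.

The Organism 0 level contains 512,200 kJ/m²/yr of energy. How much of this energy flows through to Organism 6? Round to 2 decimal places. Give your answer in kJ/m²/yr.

0.91 kJ/m²/yr

Organism 1: 512200 × 0.11 = 56342 kJ/m²/yr
Organism 2: 56342 × 0.15 = 8451.3 kJ/m²/yr
Organism 3: 8451.3 × 0.1 = 845.13 kJ/m²/yr
Organism 4: 845.13 × 0.11 = 92.9643 kJ/m²/yr
Organism 5: 92.9643 × 0.14 = 13.015002 kJ/m²/yr
Organism 6: 13.015002 × 0.07 = 0.91105014 kJ/m²/yr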